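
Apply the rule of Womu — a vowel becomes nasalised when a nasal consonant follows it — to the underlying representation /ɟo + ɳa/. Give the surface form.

[ɟõɳa]

The vowel /o/ is adjacent to the following nasal /ɳ/, so it acquires [+nasal] and surfaces as [õ].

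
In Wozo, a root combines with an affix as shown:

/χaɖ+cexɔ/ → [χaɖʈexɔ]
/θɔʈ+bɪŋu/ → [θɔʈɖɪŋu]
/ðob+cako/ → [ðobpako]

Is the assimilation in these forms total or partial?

Underlying /c/ is realised as [ʈ] next to /ɖ/; /ɖ/ itself does not change.
/c/ is palatal while /ɖ/ is retroflex; the output [ʈ] is retroflex, matching the trigger — so the feature that spreads is place.
Manner and voice are unchanged, so the assimilation is partial, not total.
The other alternating forms pattern the same way: /b/ → [ɖ] after /ʈ/ (bilabial → retroflex, matching retroflex); /c/ → [p] after /b/ (palatal → bilabial, matching bilabial) — only place changes, and always toward the preceding segment.

partial assimilation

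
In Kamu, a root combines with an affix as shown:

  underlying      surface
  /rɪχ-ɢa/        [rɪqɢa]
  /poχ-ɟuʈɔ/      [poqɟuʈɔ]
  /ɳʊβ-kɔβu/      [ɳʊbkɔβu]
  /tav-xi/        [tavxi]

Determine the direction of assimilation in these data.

regressive

Underlying /χ/ is realised as [q] next to /ɢ/; /ɢ/ itself does not change.
The change fricative → stop matches the manner of the following /ɢ/, identifying this as manner assimilation.
The same holds elsewhere in the data: /χ/ → [q] before /ɟ/ (fricative → stop, matching a stop); /β/ → [b] before /k/ (fricative → stop, matching a stop) — only manner changes, and always toward the following segment.
Nothing changes in [tavxi]: there the adjacent consonants already agree in manner (/v/ and /x/ are both fricatives), so this form is consistent with the same rule.
Since the segment that changes precedes the conditioning segment, the assimilation is regressive.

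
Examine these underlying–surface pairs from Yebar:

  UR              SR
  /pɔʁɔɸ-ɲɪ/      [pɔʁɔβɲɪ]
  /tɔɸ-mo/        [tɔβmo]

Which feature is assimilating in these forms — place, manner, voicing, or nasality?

voicing

Comparing underlying and surface forms, /ɸ/ → [β] is the alternation; the neighbouring /ɲ/ is constant.
The change voiceless → voiced matches the voicing of the following /ɲ/, identifying this as voicing assimilation.
The same holds elsewhere in the data: /ɸ/ → [β] before /m/ (voiceless → voiced, matching voiced) — only voicing changes, and always toward the following segment.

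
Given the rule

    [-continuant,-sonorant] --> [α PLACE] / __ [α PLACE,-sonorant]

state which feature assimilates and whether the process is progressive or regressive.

The rule copies the place features (abbreviated [PLACE]) from the environment onto the target, so the assimilating feature is place.
Since the environment is written after the underscore, the trigger follows the target; the direction is regressive.

regressive place assimilation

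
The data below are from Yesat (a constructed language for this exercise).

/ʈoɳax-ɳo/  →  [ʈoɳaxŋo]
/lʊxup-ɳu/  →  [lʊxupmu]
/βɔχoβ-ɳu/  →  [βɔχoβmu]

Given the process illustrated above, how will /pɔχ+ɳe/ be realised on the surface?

The data show progressive place assimilation: /ɳ/ → [ŋ] after /x/; /ɳ/ → [m] after /p/; /ɳ/ → [m] after /β/. In each pair only place changes, matching the preceding consonant, while manner and voice stay constant.
/ɳ/ is a voiced retroflex nasal. The preceding trigger /χ/ is uvular, so /ɳ/ must become uvular as well.
A voiced uvular nasal is [ɴ], so the surface segment is [ɴ].

[pɔχɴe]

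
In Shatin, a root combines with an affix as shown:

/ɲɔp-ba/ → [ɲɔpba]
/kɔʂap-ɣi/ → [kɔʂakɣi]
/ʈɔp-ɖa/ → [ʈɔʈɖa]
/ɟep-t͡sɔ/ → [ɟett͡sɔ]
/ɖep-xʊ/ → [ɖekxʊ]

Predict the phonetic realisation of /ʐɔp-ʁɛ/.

The data show regressive place assimilation: /p/ → [k] before /ɣ/; /p/ → [ʈ] before /ɖ/; /p/ → [t] before /t͡s/; /p/ → [k] before /x/. In each pair only place changes, matching the following consonant, while manner and voice stay constant.
Nothing changes in [ɲɔpba]: there the adjacent consonants already agree in place (/p/ and /b/ are both bilabial), so this form is consistent with the same rule.
The rule targets /p/ (voiceless bilabial stop), which sits before the trigger /ʁ/ (uvular).
A voiceless uvular stop is [q], so the surface segment is [q].

[ʐɔqʁɛ]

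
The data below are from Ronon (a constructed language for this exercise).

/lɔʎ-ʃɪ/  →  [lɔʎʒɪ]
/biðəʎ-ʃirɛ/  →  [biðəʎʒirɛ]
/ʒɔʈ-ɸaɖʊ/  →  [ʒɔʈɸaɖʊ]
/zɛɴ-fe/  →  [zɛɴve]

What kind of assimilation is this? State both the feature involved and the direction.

Comparing underlying and surface forms, /ʃ/ → [ʒ] is the alternation; the neighbouring /ʎ/ is constant.
/ʃ/ is voiceless while /ʎ/ is voiced; the output [ʒ] is voiced, matching the trigger — so the feature that spreads is voicing.
Place and manner are unchanged, so the assimilation is partial, not total.
Checking the remaining alternation: /f/ → [v] after /ɴ/ (voiceless → voiced, matching voiced) — only voicing changes, and always toward the preceding segment.
No alternation appears in [ʒɔʈɸaɖʊ]: there the adjacent consonants already agree in voicing (/ɸ/ and /ʈ/ are both voiceless), so this form is consistent with the same rule.
Since the segment that changes follows the conditioning segment, the assimilation is progressive.

progressive voicing assimilation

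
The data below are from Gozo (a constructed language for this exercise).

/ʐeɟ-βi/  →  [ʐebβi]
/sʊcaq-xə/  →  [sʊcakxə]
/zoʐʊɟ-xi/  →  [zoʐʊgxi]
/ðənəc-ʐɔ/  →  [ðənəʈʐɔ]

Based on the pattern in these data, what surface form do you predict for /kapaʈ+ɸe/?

The data show regressive place assimilation: /ɟ/ → [b] before /β/; /q/ → [k] before /x/; /ɟ/ → [g] before /x/; /c/ → [ʈ] before /ʐ/. In each pair only place changes, matching the following consonant, while manner and voice stay constant.
The rule targets /ʈ/ (voiceless retroflex stop), which sits before the trigger /ɸ/ (bilabial).
A voiceless bilabial stop is [p], so the surface segment is [p].

[kapapɸe]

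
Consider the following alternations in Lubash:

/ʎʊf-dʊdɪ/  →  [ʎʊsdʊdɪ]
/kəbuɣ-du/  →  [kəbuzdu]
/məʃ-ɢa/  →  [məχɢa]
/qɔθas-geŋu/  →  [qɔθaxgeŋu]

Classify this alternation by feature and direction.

Comparing underlying and surface forms, /f/ → [s] is the alternation; the neighbouring /d/ is constant.
The change labiodental → alveolar matches the place of the following /d/, identifying this as place assimilation.
Manner and voice are unchanged, so the assimilation is partial, not total.
The same holds elsewhere in the data: /ɣ/ → [z] before /d/ (velar → alveolar, matching alveolar); /ʃ/ → [χ] before /ɢ/ (postalveolar → uvular, matching uvular); /s/ → [x] before /g/ (alveolar → velar, matching velar) — only place changes, and always toward the following segment.
The trigger is the following segment, so the direction is regressive (anticipatory).

regressive place assimilation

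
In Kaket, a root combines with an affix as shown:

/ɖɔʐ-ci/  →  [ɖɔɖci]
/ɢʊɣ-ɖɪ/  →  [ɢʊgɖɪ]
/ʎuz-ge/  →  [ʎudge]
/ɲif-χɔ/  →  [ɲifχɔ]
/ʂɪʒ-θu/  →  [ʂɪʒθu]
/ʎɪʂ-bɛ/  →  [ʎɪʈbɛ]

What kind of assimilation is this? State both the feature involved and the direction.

The segment that alternates is /ʐ/, which surfaces as [ɖ] when adjacent to /c/.
/ʐ/ is a fricative while /c/ is a stop; the output [ɖ] is a stop, matching the trigger — so the feature that spreads is manner.
Place and voice are unchanged, so the assimilation is partial, not total.
Checking the remaining alternations: /ɣ/ → [g] before /ɖ/ (fricative → stop, matching a stop); /z/ → [d] before /g/ (fricative → stop, matching a stop); /ʂ/ → [ʈ] before /b/ (fricative → stop, matching a stop) — only manner changes, and always toward the following segment.
Nothing changes in [ɲifχɔ], [ʂɪʒθu]: there the adjacent consonants already agree in manner (/f/ and /χ/ are both fricatives; /ʒ/ and /θ/ are both fricatives), so these forms are consistent with the same rule.
The trigger is the following segment, so the direction is regressive (anticipatory).

regressive manner assimilation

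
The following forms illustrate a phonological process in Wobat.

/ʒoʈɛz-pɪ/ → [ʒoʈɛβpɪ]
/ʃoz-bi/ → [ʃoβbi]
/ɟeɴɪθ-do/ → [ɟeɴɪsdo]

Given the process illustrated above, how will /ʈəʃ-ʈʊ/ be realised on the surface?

The data show regressive place assimilation: /z/ → [β] before /p/; /z/ → [β] before /b/; /θ/ → [s] before /d/. In each pair only place changes, matching the following consonant, while manner and voice stay constant.
/ʃ/ is a voiceless postalveolar fricative. The following trigger /ʈ/ is retroflex, so /ʃ/ must become retroflex as well.
A voiceless retroflex fricative is [ʂ], so the surface segment is [ʂ].

[ʈəʂʈʊ]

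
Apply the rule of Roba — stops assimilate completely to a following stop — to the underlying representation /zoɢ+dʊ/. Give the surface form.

/ɢ/ is the segment targeted by the rule; it sits immediately before /d/, so it assimilates completely and surfaces as [d].

[zoddʊ]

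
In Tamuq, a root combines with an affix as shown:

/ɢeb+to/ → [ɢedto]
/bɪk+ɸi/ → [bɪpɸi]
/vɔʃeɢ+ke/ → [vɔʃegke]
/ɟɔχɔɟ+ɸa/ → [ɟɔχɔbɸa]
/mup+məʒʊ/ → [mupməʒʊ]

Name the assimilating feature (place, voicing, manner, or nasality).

place

The segment that alternates is /b/, which surfaces as [d] when adjacent to /t/.
/b/ is bilabial while /t/ is alveolar; the output [d] is alveolar, matching the trigger — so the feature that spreads is place.
The same holds elsewhere in the data: /k/ → [p] before /ɸ/ (velar → bilabial, matching bilabial); /ɢ/ → [g] before /k/ (uvular → velar, matching velar); /ɟ/ → [b] before /ɸ/ (palatal → bilabial, matching bilabial) — only place changes, and always toward the following segment.
Nothing changes in [mupməʒʊ]: there the adjacent consonants already agree in place (/p/ and /m/ are both bilabial), so this form is consistent with the same rule.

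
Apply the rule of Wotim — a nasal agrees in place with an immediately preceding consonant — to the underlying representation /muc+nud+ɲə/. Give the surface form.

[mucɲudnə]

/n/ is a voiced alveolar nasal. The preceding trigger /c/ is palatal, so /n/ must become palatal as well.
A voiced palatal nasal is [ɲ], so the surface segment is [ɲ].
At the second juncture, /ɲ/ likewise becomes [n] adjacent to /d/.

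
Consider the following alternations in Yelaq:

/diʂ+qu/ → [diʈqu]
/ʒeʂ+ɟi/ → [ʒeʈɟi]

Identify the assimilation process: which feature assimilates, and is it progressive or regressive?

Comparing underlying and surface forms, /ʂ/ → [ʈ] is the alternation; the neighbouring /q/ is constant.
/ʂ/ is a fricative while /q/ is a stop; the output [ʈ] is a stop, matching the trigger — so the feature that spreads is manner.
Place and voice are unchanged, so the assimilation is partial, not total.
Checking the remaining alternation: /ʂ/ → [ʈ] before /ɟ/ (fricative → stop, matching a stop) — only manner changes, and always toward the following segment.
The trigger is the following segment, so the direction is regressive (anticipatory).

regressive manner assimilation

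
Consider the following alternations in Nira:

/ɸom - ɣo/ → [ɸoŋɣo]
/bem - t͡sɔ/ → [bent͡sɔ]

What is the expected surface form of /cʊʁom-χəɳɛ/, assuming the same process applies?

The data show regressive place assimilation: /m/ → [ŋ] before /ɣ/; /m/ → [n] before /t͡s/. In each pair only place changes, matching the following consonant, while manner and voice stay constant.
The rule targets /m/ (voiced bilabial nasal), which sits before the trigger /χ/ (uvular).
The voiced uvular nasal is [ɴ], so /m/ → [ɴ].

[cʊʁoɴχəɳɛ]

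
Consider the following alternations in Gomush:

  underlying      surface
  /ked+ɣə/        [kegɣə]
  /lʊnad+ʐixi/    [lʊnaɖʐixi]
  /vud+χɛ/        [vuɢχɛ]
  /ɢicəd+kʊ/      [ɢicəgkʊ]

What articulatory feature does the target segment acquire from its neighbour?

place

Comparing underlying and surface forms, /d/ → [g] is the alternation; the neighbouring /ɣ/ is constant.
The change alveolar → velar matches the place of the following /ɣ/, identifying this as place assimilation.
The other alternating forms pattern the same way: /d/ → [ɖ] before /ʐ/ (alveolar → retroflex, matching retroflex); /d/ → [ɢ] before /χ/ (alveolar → uvular, matching uvular); /d/ → [g] before /k/ (alveolar → velar, matching velar) — only place changes, and always toward the following segment.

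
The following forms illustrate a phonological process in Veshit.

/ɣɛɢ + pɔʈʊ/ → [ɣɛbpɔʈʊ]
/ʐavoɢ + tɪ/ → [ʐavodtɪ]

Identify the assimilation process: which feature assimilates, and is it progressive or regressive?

regressive place assimilation

Underlying /ɢ/ is realised as [b] next to /p/; /p/ itself does not change.
/ɢ/ is uvular while /p/ is bilabial; the output [b] is bilabial, matching the trigger — so the feature that spreads is place.
Manner and voice are unchanged, so the assimilation is partial, not total.
Checking the remaining alternation: /ɢ/ → [d] before /t/ (uvular → alveolar, matching alveolar) — only place changes, and always toward the following segment.
The trigger is the following segment, so the direction is regressive (anticipatory).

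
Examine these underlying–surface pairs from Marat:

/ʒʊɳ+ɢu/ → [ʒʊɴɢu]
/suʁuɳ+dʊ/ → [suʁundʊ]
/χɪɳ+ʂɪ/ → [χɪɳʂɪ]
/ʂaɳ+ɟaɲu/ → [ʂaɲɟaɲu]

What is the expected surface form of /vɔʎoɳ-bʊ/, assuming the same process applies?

The data show regressive place assimilation: /ɳ/ → [ɴ] before /ɢ/; /ɳ/ → [n] before /d/; /ɳ/ → [ɲ] before /ɟ/. In each pair only place changes, matching the following consonant, while manner and voice stay constant.
Nothing changes in [χɪɳʂɪ]: there the adjacent consonants already agree in place (/ɳ/ and /ʂ/ are both retroflex), so this form is consistent with the same rule.
/ɳ/ is a voiced retroflex nasal. The following trigger /b/ is bilabial, so /ɳ/ must become bilabial as well.
Changing only its place to bilabial gives [m] — the voiced bilabial nasal.

[vɔʎombʊ]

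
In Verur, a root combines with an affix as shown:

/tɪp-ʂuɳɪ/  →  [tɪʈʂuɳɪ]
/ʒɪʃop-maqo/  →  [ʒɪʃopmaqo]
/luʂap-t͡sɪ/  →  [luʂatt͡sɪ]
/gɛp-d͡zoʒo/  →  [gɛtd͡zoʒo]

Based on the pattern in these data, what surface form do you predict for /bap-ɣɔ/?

The data show regressive place assimilation: /p/ → [ʈ] before /ʂ/; /p/ → [t] before /t͡s/; /p/ → [t] before /d͡z/. In each pair only place changes, matching the following consonant, while manner and voice stay constant.
Nothing changes in [ʒɪʃopmaqo]: there the adjacent consonants already agree in place (/p/ and /m/ are both bilabial), so this form is consistent with the same rule.
The rule targets /p/ (voiceless bilabial stop), which sits before the trigger /ɣ/ (velar).
The voiceless velar stop is [k], so /p/ → [k].

[bakɣɔ]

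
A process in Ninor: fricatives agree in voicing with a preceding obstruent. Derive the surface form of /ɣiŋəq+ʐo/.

The rule targets /ʐ/ (voiced retroflex fricative), which sits after the trigger /q/ (voiceless).
The voiceless retroflex fricative is [ʂ], so /ʐ/ → [ʂ].

[ɣiŋəqʂo]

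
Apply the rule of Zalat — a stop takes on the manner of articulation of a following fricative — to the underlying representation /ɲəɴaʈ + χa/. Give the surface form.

[ɲəɴaʂχa]

/ʈ/ is a voiceless retroflex stop. The following trigger /χ/ is a fricative, so /ʈ/ must become a fricative as well.
A voiceless retroflex fricative is [ʂ], so the surface segment is [ʂ].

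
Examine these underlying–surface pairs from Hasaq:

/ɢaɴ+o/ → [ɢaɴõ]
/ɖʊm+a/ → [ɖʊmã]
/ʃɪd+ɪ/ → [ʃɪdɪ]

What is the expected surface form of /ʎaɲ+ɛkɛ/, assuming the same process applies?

[ʎaɲɛ̃kɛ]

The data show progressive nasality assimilation (vowel nasalisation): /o/ → [õ] after /ɴ/; /a/ → [ã] after /m/ — a vowel is nasalised by an immediately preceding nasal consonant.
No change occurs in [ʃɪdɪ] because the vowel at the boundary is adjacent to an oral consonant, not a nasal (/ɪ/ next to /d/).
The vowel /ɛ/ is adjacent to the preceding nasal /ɲ/, so it acquires [+nasal] and surfaces as [ɛ̃].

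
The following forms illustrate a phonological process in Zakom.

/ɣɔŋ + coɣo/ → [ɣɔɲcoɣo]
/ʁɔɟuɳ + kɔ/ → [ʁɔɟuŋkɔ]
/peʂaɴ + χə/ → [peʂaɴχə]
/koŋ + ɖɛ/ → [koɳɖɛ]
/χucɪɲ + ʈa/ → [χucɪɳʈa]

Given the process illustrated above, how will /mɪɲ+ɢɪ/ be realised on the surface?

[mɪɴɢɪ]

The data show regressive place assimilation: /ŋ/ → [ɲ] before /c/; /ɳ/ → [ŋ] before /k/; /ŋ/ → [ɳ] before /ɖ/; /ɲ/ → [ɳ] before /ʈ/. In each pair only place changes, matching the following consonant, while manner and voice stay constant.
No alternation appears in [peʂaɴχə]: there the adjacent consonants already agree in place (/ɴ/ and /χ/ are both uvular), so this form is consistent with the same rule.
The rule targets /ɲ/ (voiced palatal nasal), which sits before the trigger /ɢ/ (uvular).
A voiced uvular nasal is [ɴ], so the surface segment is [ɴ].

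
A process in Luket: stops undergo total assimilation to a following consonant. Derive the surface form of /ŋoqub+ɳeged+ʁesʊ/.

[ŋoquɳɳegeʁʁesʊ]

/b/ is the segment targeted by the rule; it sits immediately before /ɳ/, so it assimilates completely and surfaces as [ɳ].
The same rule applies at the second boundary: /d/ → [ʁ] next to /ʁ/.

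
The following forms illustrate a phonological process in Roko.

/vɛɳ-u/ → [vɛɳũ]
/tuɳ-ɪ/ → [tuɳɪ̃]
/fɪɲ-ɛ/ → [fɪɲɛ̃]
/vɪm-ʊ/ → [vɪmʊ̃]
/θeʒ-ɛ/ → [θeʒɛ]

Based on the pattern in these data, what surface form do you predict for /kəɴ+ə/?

[kəɴə̃]

The data show progressive nasality assimilation (vowel nasalisation): /u/ → [ũ] after /ɳ/; /ɪ/ → [ɪ̃] after /ɳ/; /ɛ/ → [ɛ̃] after /ɲ/; /ʊ/ → [ʊ̃] after /m/ — a vowel is nasalised by an immediately preceding nasal consonant.
No change occurs in [θeʒɛ] because the vowel at the boundary is adjacent to an oral consonant, not a nasal (/ɛ/ next to /ʒ/).
The vowel /ə/ is adjacent to the preceding nasal /ɴ/, so it acquires [+nasal] and surfaces as [ə̃].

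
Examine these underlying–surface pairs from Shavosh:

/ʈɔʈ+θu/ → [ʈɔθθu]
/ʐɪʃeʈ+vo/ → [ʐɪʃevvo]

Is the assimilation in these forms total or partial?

The segment that alternates is /ʈ/, which surfaces as [θ] when adjacent to /θ/.
The output [θ] is identical to the trigger /θ/ — every feature (place, manner, voicing) has been copied — so this is total assimilation.
The other form behaves the same way: /ʈ/ → [v] before /v/ — in each case the output is a copy of the following consonant.

total assimilation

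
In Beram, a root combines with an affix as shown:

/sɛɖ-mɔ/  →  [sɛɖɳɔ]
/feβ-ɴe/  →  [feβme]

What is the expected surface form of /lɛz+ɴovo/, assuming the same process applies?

[lɛznovo]

The data show progressive place assimilation: /m/ → [ɳ] after /ɖ/; /ɴ/ → [m] after /β/. In each pair only place changes, matching the preceding consonant, while manner and voice stay constant.
The rule targets /ɴ/ (voiced uvular nasal), which sits after the trigger /z/ (alveolar).
Changing only its place to alveolar gives [n] — the voiced alveolar nasal.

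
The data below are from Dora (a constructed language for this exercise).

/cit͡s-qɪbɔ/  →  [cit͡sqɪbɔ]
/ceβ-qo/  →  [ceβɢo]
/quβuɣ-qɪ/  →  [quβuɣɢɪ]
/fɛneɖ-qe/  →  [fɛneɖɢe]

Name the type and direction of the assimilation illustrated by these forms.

progressive voicing assimilation

Comparing underlying and surface forms, /q/ → [ɢ] is the alternation; the neighbouring /β/ is constant.
/q/ is voiceless while /β/ is voiced; the output [ɢ] is voiced, matching the trigger — so the feature that spreads is voicing.
Place and manner are unchanged, so the assimilation is partial, not total.
The same holds elsewhere in the data: /q/ → [ɢ] after /ɣ/ (voiceless → voiced, matching voiced); /q/ → [ɢ] after /ɖ/ (voiceless → voiced, matching voiced) — only voicing changes, and always toward the preceding segment.
No alternation appears in [cit͡sqɪbɔ]: there the adjacent consonants already agree in voicing (/q/ and /t͡s/ are both voiceless), so this form is consistent with the same rule.
The trigger is the preceding segment, so the direction is progressive (perseverative).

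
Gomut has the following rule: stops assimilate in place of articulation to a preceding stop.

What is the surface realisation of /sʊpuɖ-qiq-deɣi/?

[sʊpuɖʈiqɢeɣi]

The rule targets /q/ (voiceless uvular stop), which sits after the trigger /ɖ/ (retroflex).
The voiceless retroflex stop is [ʈ], so /q/ → [ʈ].
The same rule applies at the second boundary: /d/ → [ɢ] next to /q/.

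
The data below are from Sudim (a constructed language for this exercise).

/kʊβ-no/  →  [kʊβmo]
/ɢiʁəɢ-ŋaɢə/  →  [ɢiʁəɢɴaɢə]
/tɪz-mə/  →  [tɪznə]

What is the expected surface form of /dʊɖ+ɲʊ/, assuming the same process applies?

The data show progressive place assimilation: /n/ → [m] after /β/; /ŋ/ → [ɴ] after /ɢ/; /m/ → [n] after /z/. In each pair only place changes, matching the preceding consonant, while manner and voice stay constant.
The rule targets /ɲ/ (voiced palatal nasal), which sits after the trigger /ɖ/ (retroflex).
The voiced retroflex nasal is [ɳ], so /ɲ/ → [ɳ].

[dʊɖɳʊ]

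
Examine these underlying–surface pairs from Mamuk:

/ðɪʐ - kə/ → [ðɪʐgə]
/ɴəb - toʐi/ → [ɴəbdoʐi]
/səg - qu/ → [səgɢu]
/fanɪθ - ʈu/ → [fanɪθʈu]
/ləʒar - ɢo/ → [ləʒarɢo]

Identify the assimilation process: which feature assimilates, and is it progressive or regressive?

progressive voicing assimilation

Underlying /k/ is realised as [g] next to /ʐ/; /ʐ/ itself does not change.
The change voiceless → voiced matches the voicing of the preceding /ʐ/, identifying this as voicing assimilation.
Place and manner are unchanged, so the assimilation is partial, not total.
The other alternating forms pattern the same way: /t/ → [d] after /b/ (voiceless → voiced, matching voiced); /q/ → [ɢ] after /g/ (voiceless → voiced, matching voiced) — only voicing changes, and always toward the preceding segment.
No alternation appears in [fanɪθʈu], [ləʒarɢo]: there the adjacent consonants already agree in voicing (/ʈ/ and /θ/ are both voiceless; /ɢ/ and /r/ are both voiced), so these forms are consistent with the same rule.
The trigger is the preceding segment, so the direction is progressive (perseverative).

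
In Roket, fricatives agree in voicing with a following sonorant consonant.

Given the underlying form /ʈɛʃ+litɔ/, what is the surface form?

[ʈɛʒlitɔ]

The rule targets /ʃ/ (voiceless postalveolar fricative), which sits before the trigger /l/ (voiced).
Changing only its voicing to voiced gives [ʒ] — the voiced postalveolar fricative.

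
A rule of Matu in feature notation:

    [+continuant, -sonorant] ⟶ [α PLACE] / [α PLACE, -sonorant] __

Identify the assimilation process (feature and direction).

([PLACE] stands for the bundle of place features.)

The shared variable α links the value of the place features (abbreviated [PLACE]) on the target to the same value on the neighbouring segment, so place is the feature that assimilates.
The conditioning segment sits to the left of the focus bar, meaning the trigger precedes the segment that changes — progressive assimilation.

progressive place assimilation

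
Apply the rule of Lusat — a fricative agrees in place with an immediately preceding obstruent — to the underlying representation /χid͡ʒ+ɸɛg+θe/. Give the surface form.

[χid͡ʒʃɛgxe]

The rule targets /ɸ/ (voiceless bilabial fricative), which sits after the trigger /d͡ʒ/ (postalveolar).
A voiceless postalveolar fricative is [ʃ], so the surface segment is [ʃ].
The same rule applies at the second boundary: /θ/ → [x] next to /g/.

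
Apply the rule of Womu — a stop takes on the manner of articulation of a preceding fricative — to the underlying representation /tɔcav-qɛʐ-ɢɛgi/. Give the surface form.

/q/ is a voiceless uvular stop. The preceding trigger /v/ is a fricative, so /q/ must become a fricative as well.
Changing only its manner to fricative gives [χ] — the voiceless uvular fricative.
The same rule applies at the second boundary: /ɢ/ → [ʁ] next to /ʐ/.

[tɔcavχɛʐʁɛgi]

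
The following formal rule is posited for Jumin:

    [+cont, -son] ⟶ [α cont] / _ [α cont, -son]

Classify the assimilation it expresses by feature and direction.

The rule copies [cont] (continuancy) from the environment onto the target fricatives; since [±cont] encodes the stop/fricative manner contrast, the assimilating dimension is manner.
Since the environment is written after the underscore, the trigger follows the target; the direction is regressive.

regressive manner assimilation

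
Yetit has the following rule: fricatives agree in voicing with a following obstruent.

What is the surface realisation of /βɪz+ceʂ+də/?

The rule targets /z/ (voiced alveolar fricative), which sits before the trigger /c/ (voiceless).
A voiceless alveolar fricative is [s], so the surface segment is [s].
At the second juncture, /ʂ/ likewise becomes [ʐ] adjacent to /d/.

[βɪsceʐdə]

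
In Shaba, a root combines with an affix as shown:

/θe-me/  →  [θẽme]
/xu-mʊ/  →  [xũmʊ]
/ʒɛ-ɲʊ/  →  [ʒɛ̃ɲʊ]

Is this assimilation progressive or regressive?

regressive

The vowel /e/ surfaces as nasalised [ẽ] next to the following nasal /m/ — it has acquired the [+nasal] feature of its neighbour.
The other forms show the same pattern: /u/ → [ũ] before /m/; /ɛ/ → [ɛ̃] before /ɲ/ — each time a vowel is nasalised next to a following nasal.
Because the conditioning nasal is to the right of the vowel that changes, the process is regressive (anticipatory).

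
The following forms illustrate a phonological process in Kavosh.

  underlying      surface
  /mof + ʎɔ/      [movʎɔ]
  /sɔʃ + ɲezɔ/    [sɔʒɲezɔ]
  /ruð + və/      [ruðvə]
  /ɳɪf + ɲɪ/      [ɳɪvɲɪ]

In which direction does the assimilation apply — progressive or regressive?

Comparing underlying and surface forms, /f/ → [v] is the alternation; the neighbouring /ʎ/ is constant.
/f/ is voiceless while /ʎ/ is voiced; the output [v] is voiced, matching the trigger — so the feature that spreads is voicing.
The other alternating forms pattern the same way: /ʃ/ → [ʒ] before /ɲ/ (voiceless → voiced, matching voiced); /f/ → [v] before /ɲ/ (voiceless → voiced, matching voiced) — only voicing changes, and always toward the following segment.
Nothing changes in [ruðvə]: there the adjacent consonants already agree in voicing (/ð/ and /v/ are both voiced), so this form is consistent with the same rule.
The trigger is the following segment, so the direction is regressive (anticipatory).

regressive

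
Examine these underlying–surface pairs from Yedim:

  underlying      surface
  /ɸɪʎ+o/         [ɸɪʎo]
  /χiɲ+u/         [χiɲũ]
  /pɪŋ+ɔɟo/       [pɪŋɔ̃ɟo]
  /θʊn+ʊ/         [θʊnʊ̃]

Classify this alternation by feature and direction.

progressive nasality assimilation (vowel nasalisation)

The vowel /u/ surfaces as nasalised [ũ] next to the preceding nasal /ɲ/ — it has acquired the [+nasal] feature of its neighbour.
The other forms show the same pattern: /ɔ/ → [ɔ̃] after /ŋ/; /ʊ/ → [ʊ̃] after /n/ — each time a vowel is nasalised next to a preceding nasal.
No change occurs in [ɸɪʎo] because the vowel at the boundary is adjacent to an oral consonant, not a nasal (/o/ next to /ʎ/).
Because the conditioning nasal is to the left of the vowel that changes, the process is progressive (perseverative).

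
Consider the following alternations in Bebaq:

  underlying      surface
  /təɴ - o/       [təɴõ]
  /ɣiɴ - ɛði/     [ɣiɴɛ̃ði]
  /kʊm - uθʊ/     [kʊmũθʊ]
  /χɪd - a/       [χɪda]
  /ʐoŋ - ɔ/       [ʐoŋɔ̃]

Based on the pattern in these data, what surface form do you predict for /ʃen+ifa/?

The data show progressive nasality assimilation (vowel nasalisation): /o/ → [õ] after /ɴ/; /ɛ/ → [ɛ̃] after /ɴ/; /u/ → [ũ] after /m/; /ɔ/ → [ɔ̃] after /ŋ/ — a vowel is nasalised by an immediately preceding nasal consonant.
No change occurs in [χɪda] because the vowel at the boundary is adjacent to an oral consonant, not a nasal (/a/ next to /d/).
/i/ sits next to the nasal /n/ and is therefore nasalised to [ĩ].

[ʃenĩfa]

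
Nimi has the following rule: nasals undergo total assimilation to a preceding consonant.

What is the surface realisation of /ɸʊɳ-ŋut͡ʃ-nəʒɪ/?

[ɸʊɳɳut͡ʃt͡ʃəʒɪ]

/ŋ/ is the segment targeted by the rule; it sits immediately after /ɳ/, so it assimilates completely and surfaces as [ɳ].
The same rule applies at the second boundary: /n/ → [t͡ʃ] next to /t͡ʃ/.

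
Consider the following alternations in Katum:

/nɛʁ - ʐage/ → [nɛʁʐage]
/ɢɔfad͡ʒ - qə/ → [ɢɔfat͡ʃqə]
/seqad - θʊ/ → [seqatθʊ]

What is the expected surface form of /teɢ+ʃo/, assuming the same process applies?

[teqʃo]

The data show regressive voicing assimilation: /d͡ʒ/ → [t͡ʃ] before /q/; /d/ → [t] before /θ/. In each pair only voicing changes, matching the following consonant, while place and manner stay constant.
No alternation appears in [nɛʁʐage]: there the adjacent consonants already agree in voicing (/ʁ/ and /ʐ/ are both voiced), so this form is consistent with the same rule.
The rule targets /ɢ/ (voiced uvular stop), which sits before the trigger /ʃ/ (voiceless).
The voiceless uvular stop is [q], so /ɢ/ → [q].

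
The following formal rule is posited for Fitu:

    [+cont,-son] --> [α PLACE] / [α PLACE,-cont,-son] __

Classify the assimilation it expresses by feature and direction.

progressive place assimilation

The shared variable α links the value of the place features (abbreviated [PLACE]) on the target to the same value on the neighbouring segment, so place is the feature that assimilates.
The conditioning segment sits to the left of the focus bar, meaning the trigger precedes the segment that changes — progressive assimilation.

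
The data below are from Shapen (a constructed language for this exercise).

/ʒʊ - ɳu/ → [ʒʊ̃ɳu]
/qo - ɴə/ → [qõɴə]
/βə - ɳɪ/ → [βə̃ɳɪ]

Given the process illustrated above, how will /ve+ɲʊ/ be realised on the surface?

The data show regressive nasality assimilation (vowel nasalisation): /ʊ/ → [ʊ̃] before /ɳ/; /o/ → [õ] before /ɴ/; /ə/ → [ə̃] before /ɳ/ — a vowel is nasalised by an immediately following nasal consonant.
/e/ sits next to the nasal /ɲ/ and is therefore nasalised to [ẽ].

[vẽɲʊ]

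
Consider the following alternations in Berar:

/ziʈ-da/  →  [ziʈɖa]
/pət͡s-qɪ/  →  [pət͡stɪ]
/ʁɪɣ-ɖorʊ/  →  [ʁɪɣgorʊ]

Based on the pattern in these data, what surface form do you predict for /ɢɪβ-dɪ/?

The data show progressive place assimilation: /d/ → [ɖ] after /ʈ/; /q/ → [t] after /t͡s/; /ɖ/ → [g] after /ɣ/. In each pair only place changes, matching the preceding consonant, while manner and voice stay constant.
/d/ is a voiced alveolar stop. The preceding trigger /β/ is bilabial, so /d/ must become bilabial as well.
Changing only its place to bilabial gives [b] — the voiced bilabial stop.

[ɢɪβbɪ]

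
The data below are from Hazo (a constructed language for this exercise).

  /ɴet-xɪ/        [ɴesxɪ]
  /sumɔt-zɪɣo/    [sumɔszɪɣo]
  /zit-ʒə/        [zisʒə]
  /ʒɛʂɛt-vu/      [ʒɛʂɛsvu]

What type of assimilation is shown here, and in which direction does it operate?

regressive manner assimilation

The segment that alternates is /t/, which surfaces as [s] when adjacent to /x/.
/t/ is a stop while /x/ is a fricative; the output [s] is a fricative, matching the trigger — so the feature that spreads is manner.
Place and voice are unchanged, so the assimilation is partial, not total.
Checking the remaining alternations: /t/ → [s] before /z/ (stop → fricative, matching a fricative); /t/ → [s] before /ʒ/ (stop → fricative, matching a fricative); /t/ → [s] before /v/ (stop → fricative, matching a fricative) — only manner changes, and always toward the following segment.
Since the segment that changes precedes the conditioning segment, the assimilation is regressive.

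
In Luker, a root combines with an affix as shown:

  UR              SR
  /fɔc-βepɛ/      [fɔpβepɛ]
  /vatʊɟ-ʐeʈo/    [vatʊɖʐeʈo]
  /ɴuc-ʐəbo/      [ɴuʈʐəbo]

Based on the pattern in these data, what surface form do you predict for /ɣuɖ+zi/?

[ɣudzi]

The data show regressive place assimilation: /c/ → [p] before /β/; /ɟ/ → [ɖ] before /ʐ/; /c/ → [ʈ] before /ʐ/. In each pair only place changes, matching the following consonant, while manner and voice stay constant.
/ɖ/ is a voiced retroflex stop. The following trigger /z/ is alveolar, so /ɖ/ must become alveolar as well.
Changing only its place to alveolar gives [d] — the voiced alveolar stop.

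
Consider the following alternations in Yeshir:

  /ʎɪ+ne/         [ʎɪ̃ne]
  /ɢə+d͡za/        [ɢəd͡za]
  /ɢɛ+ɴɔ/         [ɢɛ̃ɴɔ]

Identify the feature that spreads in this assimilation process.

The vowel /ɪ/ surfaces as nasalised [ɪ̃] next to the following nasal /n/ — it has acquired the [+nasal] feature of its neighbour.
Likewise in the remaining data: /ɛ/ → [ɛ̃] before /ɴ/ — each time a vowel is nasalised next to a following nasal.
No change occurs in [ɢəd͡za] because the vowel at the boundary is adjacent to an oral consonant, not a nasal (/ə/ next to /d͡z/).

nasality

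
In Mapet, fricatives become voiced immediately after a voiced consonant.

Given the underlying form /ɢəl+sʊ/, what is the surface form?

The rule targets /s/ (voiceless alveolar fricative), which sits after the trigger /l/ (voiced).
The voiced alveolar fricative is [z], so /s/ → [z].

[ɢəlzʊ]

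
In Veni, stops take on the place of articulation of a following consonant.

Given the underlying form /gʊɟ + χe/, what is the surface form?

The rule targets /ɟ/ (voiced palatal stop), which sits before the trigger /χ/ (uvular).
A voiced uvular stop is [ɢ], so the surface segment is [ɢ].

[gʊɢχe]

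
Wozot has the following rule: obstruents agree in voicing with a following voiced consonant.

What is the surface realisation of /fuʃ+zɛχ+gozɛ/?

[fuʒzɛʁgozɛ]

The rule targets /ʃ/ (voiceless postalveolar fricative), which sits before the trigger /z/ (voiced).
A voiced postalveolar fricative is [ʒ], so the surface segment is [ʒ].
The same rule applies at the second boundary: /χ/ → [ʁ] next to /g/.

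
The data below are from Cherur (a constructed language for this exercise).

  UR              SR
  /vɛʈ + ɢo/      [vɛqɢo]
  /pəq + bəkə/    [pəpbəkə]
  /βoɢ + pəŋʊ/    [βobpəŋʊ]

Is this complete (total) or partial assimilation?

The segment that alternates is /ʈ/, which surfaces as [q] when adjacent to /ɢ/.
The change retroflex → uvular matches the place of the following /ɢ/, identifying this as place assimilation.
Manner and voice are unchanged, so the assimilation is partial, not total.
The same holds elsewhere in the data: /q/ → [p] before /b/ (uvular → bilabial, matching bilabial); /ɢ/ → [b] before /p/ (uvular → bilabial, matching bilabial) — only place changes, and always toward the following segment.

partial assimilation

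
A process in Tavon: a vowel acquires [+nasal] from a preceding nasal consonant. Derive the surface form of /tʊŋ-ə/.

/ə/ sits next to the nasal /ŋ/ and is therefore nasalised to [ə̃].

[tʊŋə̃]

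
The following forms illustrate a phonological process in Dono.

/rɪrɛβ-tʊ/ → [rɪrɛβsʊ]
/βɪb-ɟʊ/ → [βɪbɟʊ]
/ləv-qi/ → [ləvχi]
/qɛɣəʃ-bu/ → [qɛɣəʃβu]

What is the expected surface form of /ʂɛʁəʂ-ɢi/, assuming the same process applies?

The data show progressive manner assimilation: /t/ → [s] after /β/; /q/ → [χ] after /v/; /b/ → [β] after /ʃ/. In each pair only manner changes, matching the preceding consonant, while place and voice stay constant.
Nothing changes in [βɪbɟʊ]: there the adjacent consonants already agree in manner (/ɟ/ and /b/ are both stops), so this form is consistent with the same rule.
The rule targets /ɢ/ (voiced uvular stop), which sits after the trigger /ʂ/ (fricative).
The voiced uvular fricative is [ʁ], so /ɢ/ → [ʁ].

[ʂɛʁəʂʁi]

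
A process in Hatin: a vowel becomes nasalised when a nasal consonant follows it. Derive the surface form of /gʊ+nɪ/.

[gʊ̃nɪ]

The vowel /ʊ/ is adjacent to the following nasal /n/, so it acquires [+nasal] and surfaces as [ʊ̃].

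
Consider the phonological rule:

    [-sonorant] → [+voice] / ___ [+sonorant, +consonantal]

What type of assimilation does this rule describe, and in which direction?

regressive voicing assimilation

The structural change is [+voice], and the conditioning segment [+sonorant, +consonantal] (a sonorant consonant) is itself voiced, so the target comes to share the voicing of its neighbour — voicing assimilation.
Since the environment is written after the underscore, the trigger follows the target; the direction is regressive.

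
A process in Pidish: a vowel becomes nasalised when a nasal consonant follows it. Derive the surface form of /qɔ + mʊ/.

The vowel /ɔ/ is adjacent to the following nasal /m/, so it acquires [+nasal] and surfaces as [ɔ̃].

[qɔ̃mʊ]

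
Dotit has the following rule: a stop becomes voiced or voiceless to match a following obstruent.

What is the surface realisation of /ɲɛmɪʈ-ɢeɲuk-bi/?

[ɲɛmɪɖɢeɲugbi]

The rule targets /ʈ/ (voiceless retroflex stop), which sits before the trigger /ɢ/ (voiced).
The voiced retroflex stop is [ɖ], so /ʈ/ → [ɖ].
At the second juncture, /k/ likewise becomes [g] adjacent to /b/.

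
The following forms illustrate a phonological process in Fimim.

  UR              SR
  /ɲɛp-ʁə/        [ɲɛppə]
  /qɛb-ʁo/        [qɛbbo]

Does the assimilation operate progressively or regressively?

progressive

The segment that alternates is /ʁ/, which surfaces as [p] when adjacent to /p/.
The output [p] is identical to the trigger /p/ — every feature (place, manner, voicing) has been copied — so this is total assimilation.
The other form behaves the same way: /ʁ/ → [b] after /b/ — in each case the output is a copy of the preceding consonant.
Since the segment that changes follows the conditioning segment, the assimilation is progressive.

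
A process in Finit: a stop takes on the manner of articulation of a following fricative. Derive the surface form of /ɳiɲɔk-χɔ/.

/k/ is a voiceless velar stop. The following trigger /χ/ is a fricative, so /k/ must become a fricative as well.
The voiceless velar fricative is [x], so /k/ → [x].

[ɳiɲɔxχɔ]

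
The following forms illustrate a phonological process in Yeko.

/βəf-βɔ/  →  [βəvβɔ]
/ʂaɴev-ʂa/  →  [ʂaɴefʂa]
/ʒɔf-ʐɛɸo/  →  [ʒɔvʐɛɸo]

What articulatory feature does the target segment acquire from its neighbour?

voicing

Comparing underlying and surface forms, /f/ → [v] is the alternation; the neighbouring /β/ is constant.
/f/ is voiceless while /β/ is voiced; the output [v] is voiced, matching the trigger — so the feature that spreads is voicing.
The same holds elsewhere in the data: /v/ → [f] before /ʂ/ (voiced → voiceless, matching voiceless); /f/ → [v] before /ʐ/ (voiceless → voiced, matching voiced) — only voicing changes, and always toward the following segment.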